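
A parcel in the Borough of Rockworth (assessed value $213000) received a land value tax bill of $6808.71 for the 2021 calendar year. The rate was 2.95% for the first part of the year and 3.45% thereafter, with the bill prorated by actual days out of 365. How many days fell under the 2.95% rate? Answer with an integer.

185 days

Let d = days at the first rate; then 365 − d days at the second rate.
$213000 × [2.95%·d + 3.45%·(365−d)] / 365 = $6808.71
Solving gives d = 185, so the new rate took effect on 5 Jul 2021.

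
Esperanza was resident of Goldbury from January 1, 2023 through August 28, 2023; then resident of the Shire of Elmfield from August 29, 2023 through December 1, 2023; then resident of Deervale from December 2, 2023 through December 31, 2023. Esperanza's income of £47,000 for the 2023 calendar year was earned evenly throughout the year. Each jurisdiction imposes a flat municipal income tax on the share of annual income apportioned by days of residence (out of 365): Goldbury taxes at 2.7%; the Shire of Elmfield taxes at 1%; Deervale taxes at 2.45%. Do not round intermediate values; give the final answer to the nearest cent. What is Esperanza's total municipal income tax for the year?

£1,051.38

Goldbury, January 1 – August 28, 2023: 240 days → £47,000 × 2.7% × 240/365 = £834.4110
The Shire of Elmfield, August 29 – December 1, 2023: 95 days → £47,000 × 1% × 95/365 = £122.3288
Deervale, December 2 – December 31, 2023: 30 days → £47,000 × 2.45% × 30/365 = £94.6438
Total = £1,051.3836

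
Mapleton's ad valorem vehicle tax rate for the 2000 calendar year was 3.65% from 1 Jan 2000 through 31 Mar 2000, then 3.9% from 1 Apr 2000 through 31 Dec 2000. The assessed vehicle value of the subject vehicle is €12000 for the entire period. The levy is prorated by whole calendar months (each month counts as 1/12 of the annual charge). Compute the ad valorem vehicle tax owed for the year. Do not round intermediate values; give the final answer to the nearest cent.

1 Jan – 31 Mar 2000: 3 months at 3.65% → €12000 × 3.65% × 3/12 = €109.5000
1 Apr – 31 Dec 2000: 9 months at 3.9% → €12000 × 3.9% × 9/12 = €351.0000
Total = €460.5000

€460.50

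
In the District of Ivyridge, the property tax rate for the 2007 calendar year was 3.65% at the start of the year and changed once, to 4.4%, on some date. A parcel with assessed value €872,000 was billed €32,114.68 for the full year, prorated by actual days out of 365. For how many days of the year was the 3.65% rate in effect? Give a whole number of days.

349 days

Let d = days at the first rate; then 365 − d days at the second rate.
€872,000 × [3.65%·d + 4.4%·(365−d)] / 365 = €32,114.68
Solving gives d = 349, so the new rate took effect on 16 Dec 2007.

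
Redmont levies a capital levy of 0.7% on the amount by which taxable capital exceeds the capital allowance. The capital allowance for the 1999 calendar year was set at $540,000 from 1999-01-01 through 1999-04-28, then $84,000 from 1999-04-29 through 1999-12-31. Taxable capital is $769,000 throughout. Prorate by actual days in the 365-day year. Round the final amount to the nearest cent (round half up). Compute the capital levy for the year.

$3,763.07

1999-01-01 to 1999-04-28: 118 days, exemption $540,000 → ($769,000 − $540,000) × 0.7% × 118/365 = $518.2301
1999-04-29 to 1999-12-31: 247 days, exemption $84,000 → ($769,000 − $84,000) × 0.7% × 247/365 = $3,244.8356
Total = $3,763.0658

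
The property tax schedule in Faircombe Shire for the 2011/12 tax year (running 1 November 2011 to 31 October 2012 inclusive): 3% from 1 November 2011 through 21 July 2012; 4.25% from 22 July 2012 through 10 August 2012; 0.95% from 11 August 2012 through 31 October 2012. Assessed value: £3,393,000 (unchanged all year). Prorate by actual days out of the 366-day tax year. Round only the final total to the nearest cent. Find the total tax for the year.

1 November 2011 – 21 July 2012: 264 days at 3% → £3,393,000 × 3% × 264/366 = £73,422.2951
22 July – 10 August 2012: 20 days at 4.25% → £3,393,000 × 4.25% × 20/366 = £7,879.9180
11 August – 31 October 2012: 82 days at 0.95% → £3,393,000 × 0.95% × 82/366 = £7,221.7131
Total = £88,523.9262

£88,523.93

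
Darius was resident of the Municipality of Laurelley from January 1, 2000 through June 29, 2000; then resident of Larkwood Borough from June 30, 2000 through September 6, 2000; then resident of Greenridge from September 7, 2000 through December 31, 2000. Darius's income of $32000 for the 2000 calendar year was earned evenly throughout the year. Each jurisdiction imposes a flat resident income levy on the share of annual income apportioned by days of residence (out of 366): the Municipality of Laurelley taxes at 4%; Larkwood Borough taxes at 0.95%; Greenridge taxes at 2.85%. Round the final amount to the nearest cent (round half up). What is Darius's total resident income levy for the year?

The Municipality of Laurelley, January 1 – June 29, 2000: 181 days → $32000 × 4% × 181/366 = $633.0055
Larkwood Borough, June 30 – September 6, 2000: 69 days → $32000 × 0.95% × 69/366 = $57.3115
Greenridge, September 7 – December 31, 2000: 116 days → $32000 × 2.85% × 116/366 = $289.0492
Total = $979.3661

$979.37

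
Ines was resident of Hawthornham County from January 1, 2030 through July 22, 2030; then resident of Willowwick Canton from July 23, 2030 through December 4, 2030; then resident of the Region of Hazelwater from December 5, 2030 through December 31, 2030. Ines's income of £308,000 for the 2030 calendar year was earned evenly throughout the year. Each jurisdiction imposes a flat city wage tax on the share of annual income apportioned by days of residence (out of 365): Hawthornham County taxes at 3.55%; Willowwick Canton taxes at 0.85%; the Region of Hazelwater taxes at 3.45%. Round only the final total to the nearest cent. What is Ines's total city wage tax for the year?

£7,835.44

Hawthornham County, January 1 – July 22, 2030: 203 days → £308,000 × 3.55% × 203/365 = £6,081.1014
Willowwick Canton, July 23 – December 4, 2030: 135 days → £308,000 × 0.85% × 135/365 = £968.3014
The Region of Hazelwater, December 5 – December 31, 2030: 27 days → £308,000 × 3.45% × 27/365 = £786.0329
Total = £7,835.4356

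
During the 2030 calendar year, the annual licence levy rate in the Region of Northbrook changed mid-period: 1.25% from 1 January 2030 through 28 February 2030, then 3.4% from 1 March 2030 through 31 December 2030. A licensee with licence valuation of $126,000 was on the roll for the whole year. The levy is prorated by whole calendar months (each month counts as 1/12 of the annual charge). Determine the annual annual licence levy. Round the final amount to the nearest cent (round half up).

$3,832.50

1 January – 28 February 2030: 2 months at 1.25% → $126,000 × 1.25% × 2/12 = $262.5000
1 March – 31 December 2030: 10 months at 3.4% → $126,000 × 3.4% × 10/12 = $3,570.0000
Total = $3,832.5000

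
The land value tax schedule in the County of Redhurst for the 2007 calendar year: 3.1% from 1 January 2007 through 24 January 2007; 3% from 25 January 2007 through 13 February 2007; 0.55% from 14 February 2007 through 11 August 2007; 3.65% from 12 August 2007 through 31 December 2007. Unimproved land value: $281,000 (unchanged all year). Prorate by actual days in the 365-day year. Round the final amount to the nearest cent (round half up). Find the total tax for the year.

$5,782.83

1 January – 24 January 2007: 24 days at 3.1% → $281,000 × 3.1% × 24/365 = $572.7781
25 January – 13 February 2007: 20 days at 3% → $281,000 × 3% × 20/365 = $461.9178
14 February – 11 August 2007: 179 days at 0.55% → $281,000 × 0.55% × 179/365 = $757.9301
12 August – 31 December 2007: 142 days at 3.65% → $281,000 × 3.65% × 142/365 = $3,990.2000
Total = $5,782.8260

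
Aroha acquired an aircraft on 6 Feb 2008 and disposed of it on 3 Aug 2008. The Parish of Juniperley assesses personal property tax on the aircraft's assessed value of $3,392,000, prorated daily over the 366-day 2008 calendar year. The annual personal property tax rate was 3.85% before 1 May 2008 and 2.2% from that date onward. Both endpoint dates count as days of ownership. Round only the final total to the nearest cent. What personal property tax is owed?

$49,698.36

6 Feb – 30 Apr 2008: 85 days at 3.85% → $3,392,000 × 3.85% × 85/366 = $30,328.7432
1 May – 3 Aug 2008: 95 days at 2.2% → $3,392,000 × 2.2% × 95/366 = $19,369.6175
Total = $49,698.3607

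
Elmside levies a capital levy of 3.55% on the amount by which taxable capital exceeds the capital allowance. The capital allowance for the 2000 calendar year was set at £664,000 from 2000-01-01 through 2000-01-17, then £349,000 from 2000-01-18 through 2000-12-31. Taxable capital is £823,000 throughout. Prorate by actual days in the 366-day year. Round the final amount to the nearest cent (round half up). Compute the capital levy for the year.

2000-01-01 to 2000-01-17: 17 days, exemption £664,000 → (£823,000 − £664,000) × 3.55% × 17/366 = £262.1762
2000-01-18 to 2000-12-31: 349 days, exemption £349,000 → (£823,000 − £349,000) × 3.55% × 349/366 = £16,045.4180
Total = £16,307.5943

£16,307.59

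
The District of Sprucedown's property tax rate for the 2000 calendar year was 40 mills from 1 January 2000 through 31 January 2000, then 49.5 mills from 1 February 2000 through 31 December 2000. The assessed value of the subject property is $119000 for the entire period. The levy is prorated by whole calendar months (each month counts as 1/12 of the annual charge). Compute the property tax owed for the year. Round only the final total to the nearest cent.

1 January – 31 January 2000: 1 month at 40 mills → $119000 × 4% × 1/12 = $396.6667
1 February – 31 December 2000: 11 months at 49.5 mills → $119000 × 4.95% × 11/12 = $5399.6250
Total = $5796.2917

$5796.29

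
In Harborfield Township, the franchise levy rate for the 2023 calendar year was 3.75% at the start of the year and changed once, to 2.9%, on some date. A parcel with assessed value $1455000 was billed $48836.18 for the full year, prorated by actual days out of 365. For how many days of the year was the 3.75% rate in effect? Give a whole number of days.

196 days

Let d = days at the first rate; then 365 − d days at the second rate.
$1455000 × [3.75%·d + 2.9%·(365−d)] / 365 = $48836.18
Solving gives d = 196, so the new rate took effect on 16 July 2023.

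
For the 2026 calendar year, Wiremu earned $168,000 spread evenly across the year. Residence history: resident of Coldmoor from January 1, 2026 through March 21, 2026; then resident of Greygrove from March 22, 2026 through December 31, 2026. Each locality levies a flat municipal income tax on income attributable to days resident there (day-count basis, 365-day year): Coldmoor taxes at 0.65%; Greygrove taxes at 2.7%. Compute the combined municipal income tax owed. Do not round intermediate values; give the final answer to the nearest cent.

Coldmoor, January 1 – March 21, 2026: 80 days → $168,000 × 0.65% × 80/365 = $239.3425
Greygrove, March 22 – December 31, 2026: 285 days → $168,000 × 2.7% × 285/365 = $3,541.8082
Total = $3,781.1507

$3,781.15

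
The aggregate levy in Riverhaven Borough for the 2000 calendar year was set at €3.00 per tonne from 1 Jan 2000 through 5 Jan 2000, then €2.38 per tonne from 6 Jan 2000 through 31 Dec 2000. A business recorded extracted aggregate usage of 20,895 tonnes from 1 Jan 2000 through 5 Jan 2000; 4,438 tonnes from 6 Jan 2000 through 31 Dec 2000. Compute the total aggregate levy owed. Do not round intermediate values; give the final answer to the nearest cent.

1 Jan – 5 Jan 2000: 20,895 tonnes at €3.00/tonne → €62685.00
6 Jan – 31 Dec 2000: 4,438 tonnes at €2.38/tonne → €10562.44

€73247.44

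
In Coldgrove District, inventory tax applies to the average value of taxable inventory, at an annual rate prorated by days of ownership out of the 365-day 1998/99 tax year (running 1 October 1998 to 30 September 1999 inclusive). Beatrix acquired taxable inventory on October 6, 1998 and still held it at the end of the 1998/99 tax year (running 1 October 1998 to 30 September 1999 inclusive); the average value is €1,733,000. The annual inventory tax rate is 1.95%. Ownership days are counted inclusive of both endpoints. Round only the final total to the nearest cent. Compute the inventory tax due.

€33,330.58

Days held (October 6, 1998 – September 30, 1999): 360 out of 365
Tax = €1,733,000 × 1.95% × 360/365 = €33,330.5753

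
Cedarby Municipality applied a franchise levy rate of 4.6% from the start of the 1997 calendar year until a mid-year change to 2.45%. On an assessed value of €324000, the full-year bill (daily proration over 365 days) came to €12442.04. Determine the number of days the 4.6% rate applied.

Let d = days at the first rate; then 365 − d days at the second rate.
€324000 × [4.6%·d + 2.45%·(365−d)] / 365 = €12442.04
Solving gives d = 236, so the new rate took effect on 25 August 1997.

236 days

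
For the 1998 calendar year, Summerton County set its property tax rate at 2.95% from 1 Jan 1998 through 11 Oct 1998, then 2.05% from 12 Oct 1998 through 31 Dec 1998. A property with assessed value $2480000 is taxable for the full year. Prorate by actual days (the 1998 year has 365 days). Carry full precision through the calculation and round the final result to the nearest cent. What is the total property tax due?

1 Jan – 11 Oct 1998: 284 days at 2.95% → $2480000 × 2.95% × 284/365 = $56924.4932
12 Oct – 31 Dec 1998: 81 days at 2.05% → $2480000 × 2.05% × 81/365 = $11282.3014
Total = $68206.7945

$68206.79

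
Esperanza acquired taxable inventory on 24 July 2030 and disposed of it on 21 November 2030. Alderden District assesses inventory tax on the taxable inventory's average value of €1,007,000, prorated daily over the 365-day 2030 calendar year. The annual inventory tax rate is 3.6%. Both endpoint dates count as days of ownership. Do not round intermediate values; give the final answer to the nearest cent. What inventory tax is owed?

€12,017.79

Days held (24 July – 21 November 2030): 121 out of 365
Tax = €1,007,000 × 3.6% × 121/365 = €12,017.7863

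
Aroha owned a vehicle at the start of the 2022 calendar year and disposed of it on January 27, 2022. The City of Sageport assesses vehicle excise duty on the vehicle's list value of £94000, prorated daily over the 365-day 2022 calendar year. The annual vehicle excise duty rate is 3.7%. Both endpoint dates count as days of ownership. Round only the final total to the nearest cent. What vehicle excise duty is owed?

Days held (January 1 – January 27, 2022): 27 out of 365
Tax = £94000 × 3.7% × 27/365 = £257.2767

£257.28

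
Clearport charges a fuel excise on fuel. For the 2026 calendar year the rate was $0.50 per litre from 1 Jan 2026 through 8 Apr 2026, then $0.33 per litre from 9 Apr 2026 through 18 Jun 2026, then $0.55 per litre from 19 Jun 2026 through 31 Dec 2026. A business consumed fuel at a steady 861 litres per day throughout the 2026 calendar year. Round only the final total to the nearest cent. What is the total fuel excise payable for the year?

$155,178.03

1 Jan – 8 Apr 2026: 98 days × 861 litres/day = 84,378 litres at $0.50/litre → $42,189.00
9 Apr – 18 Jun 2026: 71 days × 861 litres/day = 61,131 litres at $0.33/litre → $20,173.23
19 Jun – 31 Dec 2026: 196 days × 861 litres/day = 168,756 litres at $0.55/litre → $92,815.80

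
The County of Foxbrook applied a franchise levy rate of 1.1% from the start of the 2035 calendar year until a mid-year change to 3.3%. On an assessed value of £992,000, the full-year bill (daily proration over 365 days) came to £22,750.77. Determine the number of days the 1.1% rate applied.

Let d = days at the first rate; then 365 − d days at the second rate.
£992,000 × [1.1%·d + 3.3%·(365−d)] / 365 = £22,750.77
Solving gives d = 167, so the new rate took effect on 17 June 2035.

167 days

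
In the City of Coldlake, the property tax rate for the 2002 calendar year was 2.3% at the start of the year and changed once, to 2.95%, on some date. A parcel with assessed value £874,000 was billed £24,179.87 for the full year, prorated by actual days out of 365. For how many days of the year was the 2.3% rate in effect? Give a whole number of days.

103 days

Let d = days at the first rate; then 365 − d days at the second rate.
£874,000 × [2.3%·d + 2.95%·(365−d)] / 365 = £24,179.87
Solving gives d = 103, so the new rate took effect on 14 Apr 2002.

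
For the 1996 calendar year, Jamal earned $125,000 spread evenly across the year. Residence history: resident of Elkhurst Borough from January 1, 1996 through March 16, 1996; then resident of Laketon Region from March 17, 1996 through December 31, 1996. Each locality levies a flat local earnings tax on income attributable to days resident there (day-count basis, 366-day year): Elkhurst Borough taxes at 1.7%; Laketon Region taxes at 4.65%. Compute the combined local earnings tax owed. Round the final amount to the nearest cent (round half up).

$5,046.79

Elkhurst Borough, January 1 – March 16, 1996: 76 days → $125,000 × 1.7% × 76/366 = $441.2568
Laketon Region, March 17 – December 31, 1996: 290 days → $125,000 × 4.65% × 290/366 = $4,605.5328
Total = $5,046.7896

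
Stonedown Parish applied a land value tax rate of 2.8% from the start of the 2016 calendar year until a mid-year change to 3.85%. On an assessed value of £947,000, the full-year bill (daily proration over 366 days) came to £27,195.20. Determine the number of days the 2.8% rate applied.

341 days

Let d = days at the first rate; then 366 − d days at the second rate.
£947,000 × [2.8%·d + 3.85%·(366−d)] / 366 = £27,195.20
Solving gives d = 341, so the new rate took effect on 7 Dec 2016.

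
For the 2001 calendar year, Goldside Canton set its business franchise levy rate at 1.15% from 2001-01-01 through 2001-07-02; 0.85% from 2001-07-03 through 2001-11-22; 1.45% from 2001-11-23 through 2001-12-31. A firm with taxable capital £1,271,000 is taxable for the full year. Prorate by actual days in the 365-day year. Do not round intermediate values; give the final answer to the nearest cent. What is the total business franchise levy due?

£13,530.06

2001-01-01 to 2001-07-02: 183 days at 1.15% → £1,271,000 × 1.15% × 183/365 = £7,328.2726
2001-07-03 to 2001-11-22: 143 days at 0.85% → £1,271,000 × 0.85% × 143/365 = £4,232.6041
2001-11-23 to 2001-12-31: 39 days at 1.45% → £1,271,000 × 1.45% × 39/365 = £1,969.1795
Total = £13,530.0562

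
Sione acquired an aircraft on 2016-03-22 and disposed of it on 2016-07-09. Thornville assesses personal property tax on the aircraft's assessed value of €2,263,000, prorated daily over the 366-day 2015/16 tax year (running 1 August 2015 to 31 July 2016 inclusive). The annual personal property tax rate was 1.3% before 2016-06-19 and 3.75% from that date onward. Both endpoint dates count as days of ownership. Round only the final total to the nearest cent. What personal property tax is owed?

2016-03-22 to 2016-06-18: 89 days at 1.3% → €2,263,000 × 1.3% × 89/366 = €7,153.8005
2016-06-19 to 2016-07-09: 21 days at 3.75% → €2,263,000 × 3.75% × 21/366 = €4,869.1598
Total = €12,022.9604

€12,022.96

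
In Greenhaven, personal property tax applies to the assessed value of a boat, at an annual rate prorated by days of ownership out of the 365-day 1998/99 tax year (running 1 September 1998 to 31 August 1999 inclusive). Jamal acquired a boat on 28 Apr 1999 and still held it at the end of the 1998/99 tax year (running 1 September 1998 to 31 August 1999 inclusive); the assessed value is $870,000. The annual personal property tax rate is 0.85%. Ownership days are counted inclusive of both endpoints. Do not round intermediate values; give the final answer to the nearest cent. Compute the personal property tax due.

Days held (28 Apr – 31 Aug 1999): 126 out of 365
Tax = $870,000 × 0.85% × 126/365 = $2,552.7945

$2,552.79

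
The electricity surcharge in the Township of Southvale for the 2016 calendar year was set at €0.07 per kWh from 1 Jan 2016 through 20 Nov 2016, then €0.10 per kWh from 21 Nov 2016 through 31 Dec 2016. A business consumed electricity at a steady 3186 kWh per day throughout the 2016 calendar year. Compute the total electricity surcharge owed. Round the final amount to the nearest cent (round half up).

€85544.10

1 Jan – 20 Nov 2016: 325 days × 3186 kWh/day = 1,035,450 kWh at €0.07/kWh → €72481.50
21 Nov – 31 Dec 2016: 41 days × 3186 kWh/day = 130,626 kWh at €0.10/kWh → €13062.60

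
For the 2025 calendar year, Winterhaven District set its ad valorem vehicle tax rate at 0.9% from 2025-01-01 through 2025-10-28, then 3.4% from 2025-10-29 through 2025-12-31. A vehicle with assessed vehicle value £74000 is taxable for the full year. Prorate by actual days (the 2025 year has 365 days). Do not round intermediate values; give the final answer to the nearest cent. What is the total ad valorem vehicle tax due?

£990.38

2025-01-01 to 2025-10-28: 301 days at 0.9% → £74000 × 0.9% × 301/365 = £549.2219
2025-10-29 to 2025-12-31: 64 days at 3.4% → £74000 × 3.4% × 64/365 = £441.1616
Total = £990.3836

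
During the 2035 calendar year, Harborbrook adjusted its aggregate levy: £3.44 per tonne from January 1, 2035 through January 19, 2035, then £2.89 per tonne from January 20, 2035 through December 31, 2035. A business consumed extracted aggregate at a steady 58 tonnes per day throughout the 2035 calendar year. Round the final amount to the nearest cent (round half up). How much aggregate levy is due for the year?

January 1 – January 19, 2035: 19 days × 58 tonnes/day = 1,102 tonnes at £3.44/tonne → £3,790.88
January 20 – December 31, 2035: 346 days × 58 tonnes/day = 20,068 tonnes at £2.89/tonne → £57,996.52

£61,787.40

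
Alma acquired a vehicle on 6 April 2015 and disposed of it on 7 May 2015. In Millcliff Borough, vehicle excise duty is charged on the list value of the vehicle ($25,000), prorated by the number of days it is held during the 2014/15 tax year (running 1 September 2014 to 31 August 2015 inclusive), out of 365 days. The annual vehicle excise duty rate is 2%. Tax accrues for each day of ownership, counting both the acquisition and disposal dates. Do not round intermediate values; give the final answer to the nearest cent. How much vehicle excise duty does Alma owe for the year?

$43.84

Days held (6 April – 7 May 2015): 32 out of 365
Tax = $25,000 × 2% × 32/365 = $43.8356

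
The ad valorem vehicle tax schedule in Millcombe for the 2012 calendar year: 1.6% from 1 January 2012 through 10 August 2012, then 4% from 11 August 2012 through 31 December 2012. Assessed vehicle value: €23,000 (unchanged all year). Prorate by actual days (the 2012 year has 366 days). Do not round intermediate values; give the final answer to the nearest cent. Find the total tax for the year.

1 January – 10 August 2012: 223 days at 1.6% → €23,000 × 1.6% × 223/366 = €224.2186
11 August – 31 December 2012: 143 days at 4% → €23,000 × 4% × 143/366 = €359.4536
Total = €583.6721

€583.67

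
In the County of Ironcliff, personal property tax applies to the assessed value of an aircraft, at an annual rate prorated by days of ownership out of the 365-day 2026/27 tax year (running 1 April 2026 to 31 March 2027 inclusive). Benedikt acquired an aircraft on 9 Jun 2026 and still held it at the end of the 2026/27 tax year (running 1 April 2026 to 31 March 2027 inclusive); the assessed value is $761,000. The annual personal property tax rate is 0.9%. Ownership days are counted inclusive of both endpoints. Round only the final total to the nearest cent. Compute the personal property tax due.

Days held (9 Jun 2026 – 31 Mar 2027): 296 out of 365
Tax = $761,000 × 0.9% × 296/365 = $5,554.2575

$5,554.26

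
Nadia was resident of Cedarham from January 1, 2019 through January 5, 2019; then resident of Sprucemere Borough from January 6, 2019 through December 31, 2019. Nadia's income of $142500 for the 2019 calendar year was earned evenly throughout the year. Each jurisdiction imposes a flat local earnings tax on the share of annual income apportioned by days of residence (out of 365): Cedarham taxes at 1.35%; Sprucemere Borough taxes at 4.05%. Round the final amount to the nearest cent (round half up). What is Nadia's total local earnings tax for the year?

$5718.54

Cedarham, January 1 – January 5, 2019: 5 days → $142500 × 1.35% × 5/365 = $26.3527
Sprucemere Borough, January 6 – December 31, 2019: 360 days → $142500 × 4.05% × 360/365 = $5692.1918
Total = $5718.5445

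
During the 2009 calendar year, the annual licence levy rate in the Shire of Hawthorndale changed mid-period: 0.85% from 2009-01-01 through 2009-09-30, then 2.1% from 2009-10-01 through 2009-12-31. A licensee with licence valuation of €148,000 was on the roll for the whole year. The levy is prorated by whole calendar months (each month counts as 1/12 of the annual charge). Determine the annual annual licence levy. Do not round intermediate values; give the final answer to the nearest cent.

€1,720.50

2009-01-01 to 2009-09-30: 9 months at 0.85% → €148,000 × 0.85% × 9/12 = €943.5000
2009-10-01 to 2009-12-31: 3 months at 2.1% → €148,000 × 2.1% × 3/12 = €777.0000
Total = €1,720.5000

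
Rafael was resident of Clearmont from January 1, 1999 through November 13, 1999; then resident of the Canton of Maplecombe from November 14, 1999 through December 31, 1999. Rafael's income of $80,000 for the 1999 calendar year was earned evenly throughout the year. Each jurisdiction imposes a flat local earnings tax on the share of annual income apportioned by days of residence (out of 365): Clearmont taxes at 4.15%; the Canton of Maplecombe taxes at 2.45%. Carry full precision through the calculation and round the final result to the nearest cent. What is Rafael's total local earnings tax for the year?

$3,141.15

Clearmont, January 1 – November 13, 1999: 317 days → $80,000 × 4.15% × 317/365 = $2,883.3973
The Canton of Maplecombe, November 14 – December 31, 1999: 48 days → $80,000 × 2.45% × 48/365 = $257.7534
Total = $3,141.1507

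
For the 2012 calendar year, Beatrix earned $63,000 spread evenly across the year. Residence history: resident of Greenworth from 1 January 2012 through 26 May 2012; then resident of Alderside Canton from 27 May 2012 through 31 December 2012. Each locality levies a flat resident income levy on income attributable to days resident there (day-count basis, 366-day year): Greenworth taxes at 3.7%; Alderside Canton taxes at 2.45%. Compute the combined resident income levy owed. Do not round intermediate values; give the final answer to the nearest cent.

$1,859.79

Greenworth, 1 January – 26 May 2012: 147 days → $63,000 × 3.7% × 147/366 = $936.2213
Alderside Canton, 27 May – 31 December 2012: 219 days → $63,000 × 2.45% × 219/366 = $923.5697
Total = $1,859.7910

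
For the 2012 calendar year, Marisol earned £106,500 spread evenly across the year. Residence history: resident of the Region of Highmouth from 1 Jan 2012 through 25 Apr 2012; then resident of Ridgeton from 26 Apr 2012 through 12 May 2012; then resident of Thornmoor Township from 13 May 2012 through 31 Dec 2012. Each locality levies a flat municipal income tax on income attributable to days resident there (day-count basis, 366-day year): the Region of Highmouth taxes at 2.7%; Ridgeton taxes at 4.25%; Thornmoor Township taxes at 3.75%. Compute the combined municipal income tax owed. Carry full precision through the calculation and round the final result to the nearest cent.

£3,664.07

The Region of Highmouth, 1 Jan – 25 Apr 2012: 116 days → £106,500 × 2.7% × 116/366 = £911.3607
Ridgeton, 26 Apr – 12 May 2012: 17 days → £106,500 × 4.25% × 17/366 = £210.2357
Thornmoor Township, 13 May – 31 Dec 2012: 233 days → £106,500 × 3.75% × 233/366 = £2,542.4693
Total = £3,664.0656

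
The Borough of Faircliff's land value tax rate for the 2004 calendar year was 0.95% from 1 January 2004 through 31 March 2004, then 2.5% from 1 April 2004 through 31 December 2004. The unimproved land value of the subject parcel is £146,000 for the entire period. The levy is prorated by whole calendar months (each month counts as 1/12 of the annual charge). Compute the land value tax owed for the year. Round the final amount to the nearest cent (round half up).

£3,084.25

1 January – 31 March 2004: 3 months at 0.95% → £146,000 × 0.95% × 3/12 = £346.7500
1 April – 31 December 2004: 9 months at 2.5% → £146,000 × 2.5% × 9/12 = £2,737.5000
Total = £3,084.2500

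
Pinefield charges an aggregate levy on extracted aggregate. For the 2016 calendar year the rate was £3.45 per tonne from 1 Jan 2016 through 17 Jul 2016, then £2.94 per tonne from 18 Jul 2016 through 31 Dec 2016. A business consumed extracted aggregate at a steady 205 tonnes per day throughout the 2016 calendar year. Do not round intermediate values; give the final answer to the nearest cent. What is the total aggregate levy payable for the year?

1 Jan – 17 Jul 2016: 199 days × 205 tonnes/day = 40,795 tonnes at £3.45/tonne → £140,742.75
18 Jul – 31 Dec 2016: 167 days × 205 tonnes/day = 34,235 tonnes at £2.94/tonne → £100,650.90

£241,393.65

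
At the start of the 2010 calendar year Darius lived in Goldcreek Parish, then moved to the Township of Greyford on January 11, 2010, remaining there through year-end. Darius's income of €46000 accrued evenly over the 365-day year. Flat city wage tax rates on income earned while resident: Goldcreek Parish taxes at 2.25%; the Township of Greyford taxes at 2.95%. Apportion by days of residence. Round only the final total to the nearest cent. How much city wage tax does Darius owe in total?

€1348.18

Goldcreek Parish, January 1 – January 10, 2010: 10 days → €46000 × 2.25% × 10/365 = €28.3562
The Township of Greyford, January 11 – December 31, 2010: 355 days → €46000 × 2.95% × 355/365 = €1319.8219
Total = €1348.1781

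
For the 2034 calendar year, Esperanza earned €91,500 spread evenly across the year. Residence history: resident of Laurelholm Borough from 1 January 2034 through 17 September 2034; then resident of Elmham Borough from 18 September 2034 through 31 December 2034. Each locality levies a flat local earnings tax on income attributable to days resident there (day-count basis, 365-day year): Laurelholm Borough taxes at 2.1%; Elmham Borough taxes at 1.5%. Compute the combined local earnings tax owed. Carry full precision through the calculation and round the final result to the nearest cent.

Laurelholm Borough, 1 January – 17 September 2034: 260 days → €91,500 × 2.1% × 260/365 = €1,368.7397
Elmham Borough, 18 September – 31 December 2034: 105 days → €91,500 × 1.5% × 105/365 = €394.8288
Total = €1,763.5685

€1,763.57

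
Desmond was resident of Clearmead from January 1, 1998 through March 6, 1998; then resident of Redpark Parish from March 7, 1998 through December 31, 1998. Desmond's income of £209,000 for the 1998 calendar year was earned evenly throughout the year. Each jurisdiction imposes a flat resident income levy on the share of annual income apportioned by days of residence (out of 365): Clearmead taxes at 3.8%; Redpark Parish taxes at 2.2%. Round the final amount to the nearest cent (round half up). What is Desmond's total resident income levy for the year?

£5,193.51

Clearmead, January 1 – March 6, 1998: 65 days → £209,000 × 3.8% × 65/365 = £1,414.3288
Redpark Parish, March 7 – December 31, 1998: 300 days → £209,000 × 2.2% × 300/365 = £3,779.1781
Total = £5,193.5068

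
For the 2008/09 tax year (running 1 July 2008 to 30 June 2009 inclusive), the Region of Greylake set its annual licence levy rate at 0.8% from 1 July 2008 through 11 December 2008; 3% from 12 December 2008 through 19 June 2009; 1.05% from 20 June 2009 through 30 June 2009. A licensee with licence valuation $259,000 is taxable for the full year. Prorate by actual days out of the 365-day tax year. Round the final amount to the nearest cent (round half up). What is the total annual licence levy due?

1 July – 11 December 2008: 164 days at 0.8% → $259,000 × 0.8% × 164/365 = $930.9808
12 December 2008 – 19 June 2009: 190 days at 3% → $259,000 × 3% × 190/365 = $4,044.6575
20 June – 30 June 2009: 11 days at 1.05% → $259,000 × 1.05% × 11/365 = $81.9575
Total = $5,057.5959

$5,057.60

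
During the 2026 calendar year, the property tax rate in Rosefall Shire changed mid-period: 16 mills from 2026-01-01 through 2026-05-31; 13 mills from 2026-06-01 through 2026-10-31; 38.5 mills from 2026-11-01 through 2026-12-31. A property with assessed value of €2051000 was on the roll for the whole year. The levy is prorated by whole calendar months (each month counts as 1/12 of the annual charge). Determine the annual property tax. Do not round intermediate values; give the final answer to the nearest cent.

2026-01-01 to 2026-05-31: 5 months at 16 mills → €2051000 × 1.6% × 5/12 = €13673.3333
2026-06-01 to 2026-10-31: 5 months at 13 mills → €2051000 × 1.3% × 5/12 = €11109.5833
2026-11-01 to 2026-12-31: 2 months at 38.5 mills → €2051000 × 3.85% × 2/12 = €13160.5833
Total = €37943.5000

€37943.50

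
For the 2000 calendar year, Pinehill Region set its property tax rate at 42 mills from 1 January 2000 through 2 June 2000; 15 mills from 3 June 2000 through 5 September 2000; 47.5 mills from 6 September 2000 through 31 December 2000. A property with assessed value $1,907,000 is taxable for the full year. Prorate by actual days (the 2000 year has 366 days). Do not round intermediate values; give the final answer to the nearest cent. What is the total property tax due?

1 January – 2 June 2000: 154 days at 42 mills → $1,907,000 × 4.2% × 154/366 = $33,700.7541
3 June – 5 September 2000: 95 days at 15 mills → $1,907,000 × 1.5% × 95/366 = $7,424.7951
6 September – 31 December 2000: 117 days at 47.5 mills → $1,907,000 × 4.75% × 117/366 = $28,956.7008
Total = $70,082.2500

$70,082.25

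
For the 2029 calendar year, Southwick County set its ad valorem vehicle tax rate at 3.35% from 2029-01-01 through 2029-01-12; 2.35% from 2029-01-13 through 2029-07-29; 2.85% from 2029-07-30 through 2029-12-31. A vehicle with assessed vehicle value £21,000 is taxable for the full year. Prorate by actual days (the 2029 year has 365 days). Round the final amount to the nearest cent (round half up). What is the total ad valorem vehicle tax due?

2029-01-01 to 2029-01-12: 12 days at 3.35% → £21,000 × 3.35% × 12/365 = £23.1288
2029-01-13 to 2029-07-29: 198 days at 2.35% → £21,000 × 2.35% × 198/365 = £267.7068
2029-07-30 to 2029-12-31: 155 days at 2.85% → £21,000 × 2.85% × 155/365 = £254.1575
Total = £544.9932

£544.99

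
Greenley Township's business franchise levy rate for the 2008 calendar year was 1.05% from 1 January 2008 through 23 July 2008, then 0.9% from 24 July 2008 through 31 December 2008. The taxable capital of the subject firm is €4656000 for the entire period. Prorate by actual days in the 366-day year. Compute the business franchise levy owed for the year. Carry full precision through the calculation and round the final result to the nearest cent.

1 January – 23 July 2008: 205 days at 1.05% → €4656000 × 1.05% × 205/366 = €27382.6230
24 July – 31 December 2008: 161 days at 0.9% → €4656000 × 0.9% × 161/366 = €18433.1803
Total = €45815.8033

€45815.80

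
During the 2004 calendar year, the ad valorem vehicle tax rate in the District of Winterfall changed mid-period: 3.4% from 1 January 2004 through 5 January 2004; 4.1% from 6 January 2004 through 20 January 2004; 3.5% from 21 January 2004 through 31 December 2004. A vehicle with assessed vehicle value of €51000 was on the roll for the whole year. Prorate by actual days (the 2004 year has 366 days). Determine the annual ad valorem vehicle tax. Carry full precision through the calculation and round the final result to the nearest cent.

1 January – 5 January 2004: 5 days at 3.4% → €51000 × 3.4% × 5/366 = €23.6885
6 January – 20 January 2004: 15 days at 4.1% → €51000 × 4.1% × 15/366 = €85.6967
21 January – 31 December 2004: 346 days at 3.5% → €51000 × 3.5% × 346/366 = €1687.4590
Total = €1796.8443

€1796.84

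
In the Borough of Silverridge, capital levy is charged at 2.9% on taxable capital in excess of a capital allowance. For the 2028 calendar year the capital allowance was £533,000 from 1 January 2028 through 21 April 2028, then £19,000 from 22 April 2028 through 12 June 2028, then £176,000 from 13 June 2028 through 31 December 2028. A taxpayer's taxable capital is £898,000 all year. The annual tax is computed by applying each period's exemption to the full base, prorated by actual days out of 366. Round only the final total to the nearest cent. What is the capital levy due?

1 January – 21 April 2028: 112 days, exemption £533,000 → (£898,000 − £533,000) × 2.9% × 112/366 = £3,239.1257
22 April – 12 June 2028: 52 days, exemption £19,000 → (£898,000 − £19,000) × 2.9% × 52/366 = £3,621.6721
13 June – 31 December 2028: 202 days, exemption £176,000 → (£898,000 − £176,000) × 2.9% × 202/366 = £11,555.9454
Total = £18,416.7432

£18,416.74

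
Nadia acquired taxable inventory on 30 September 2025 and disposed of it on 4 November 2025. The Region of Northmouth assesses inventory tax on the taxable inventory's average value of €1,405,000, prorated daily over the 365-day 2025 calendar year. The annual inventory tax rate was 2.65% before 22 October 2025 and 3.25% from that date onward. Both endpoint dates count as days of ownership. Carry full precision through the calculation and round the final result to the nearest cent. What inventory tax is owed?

€3,995.59

30 September – 21 October 2025: 22 days at 2.65% → €1,405,000 × 2.65% × 22/365 = €2,244.1507
22 October – 4 November 2025: 14 days at 3.25% → €1,405,000 × 3.25% × 14/365 = €1,751.4384
Total = €3,995.5890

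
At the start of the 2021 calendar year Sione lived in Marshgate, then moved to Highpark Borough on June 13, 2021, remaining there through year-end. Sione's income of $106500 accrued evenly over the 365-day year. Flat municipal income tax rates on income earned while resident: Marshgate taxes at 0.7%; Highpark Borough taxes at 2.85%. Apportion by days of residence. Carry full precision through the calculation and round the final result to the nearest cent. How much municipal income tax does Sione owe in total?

Marshgate, January 1 – June 12, 2021: 163 days → $106500 × 0.7% × 163/365 = $332.9219
Highpark Borough, June 13 – December 31, 2021: 202 days → $106500 × 2.85% × 202/365 = $1679.7822
Total = $2012.7041

$2012.70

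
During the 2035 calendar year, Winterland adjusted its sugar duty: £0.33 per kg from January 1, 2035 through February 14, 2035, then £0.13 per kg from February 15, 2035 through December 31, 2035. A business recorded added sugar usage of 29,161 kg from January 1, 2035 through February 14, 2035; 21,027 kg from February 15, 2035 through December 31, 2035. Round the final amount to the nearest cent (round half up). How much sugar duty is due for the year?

£12,356.64

January 1 – February 14, 2035: 29,161 kg at £0.33/kg → £9,623.13
February 15 – December 31, 2035: 21,027 kg at £0.13/kg → £2,733.51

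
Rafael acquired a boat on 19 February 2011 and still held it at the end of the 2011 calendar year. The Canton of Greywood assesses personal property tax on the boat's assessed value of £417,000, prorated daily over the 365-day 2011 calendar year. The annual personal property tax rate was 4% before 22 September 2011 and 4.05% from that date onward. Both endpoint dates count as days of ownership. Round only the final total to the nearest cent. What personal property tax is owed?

£14,498.46

19 February – 21 September 2011: 215 days at 4% → £417,000 × 4% × 215/365 = £9,825.2055
22 September – 31 December 2011: 101 days at 4.05% → £417,000 × 4.05% × 101/365 = £4,673.2562
Total = £14,498.4616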